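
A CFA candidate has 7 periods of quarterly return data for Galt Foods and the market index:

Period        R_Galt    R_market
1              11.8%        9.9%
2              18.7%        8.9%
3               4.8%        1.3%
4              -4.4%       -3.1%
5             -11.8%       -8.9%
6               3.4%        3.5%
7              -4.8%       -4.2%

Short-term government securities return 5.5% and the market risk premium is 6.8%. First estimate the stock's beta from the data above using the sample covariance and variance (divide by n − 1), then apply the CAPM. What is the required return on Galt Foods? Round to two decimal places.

Mean R_i = (11.8 + 18.7 + 4.8 − 4.4 − 11.8 + 3.4 − 4.8) / 7 = 2.5286%
Mean R_m = (9.9 + 8.9 + 1.3 − 3.1 − 8.9 + 3.5 − 4.2) / 7 = 1.0571%
Σ(R_i − R̄_i)(R_m − R̄_m) = 421.4986  ⇒  Cov = 421.4986 / 6 = 70.2498
Σ(R_m − R̄_m)² = 289.7971  ⇒  Var(R_m) = 289.7971 / 6 = 48.2995
β = Cov / Var(R_m) = 70.2498 / 48.2995 = 1.4545
E(R) = R_f + β × MRP = 5.5% + 1.4545 × 6.8% = 15.39%

15.39%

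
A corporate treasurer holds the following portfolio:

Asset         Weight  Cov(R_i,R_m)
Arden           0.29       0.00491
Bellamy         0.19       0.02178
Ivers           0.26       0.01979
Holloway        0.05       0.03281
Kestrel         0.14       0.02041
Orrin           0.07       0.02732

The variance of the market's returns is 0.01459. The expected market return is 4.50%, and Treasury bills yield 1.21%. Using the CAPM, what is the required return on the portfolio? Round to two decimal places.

5.07%

β_Arden = 0.00491 / 0.01459 = 0.3365
β_Bellamy = 0.02178 / 0.01459 = 1.4928
β_Ivers = 0.01979 / 0.01459 = 1.3564
β_Holloway = 0.03281 / 0.01459 = 2.2488
β_Kestrel = 0.02041 / 0.01459 = 1.3989
β_Orrin = 0.02732 / 0.01459 = 1.8725
β_P = Σ w_i β_i = 0.29×0.3365 + 0.19×1.4928 + 0.26×1.3564 + 0.05×2.2488 + 0.14×1.3989 + 0.07×1.8725 = 1.1732
MRP = 4.50% − 1.21% = 3.29%
E(R_P) = R_f + β_P × MRP = 1.21% + 1.1732 × 3.29% = 5.07%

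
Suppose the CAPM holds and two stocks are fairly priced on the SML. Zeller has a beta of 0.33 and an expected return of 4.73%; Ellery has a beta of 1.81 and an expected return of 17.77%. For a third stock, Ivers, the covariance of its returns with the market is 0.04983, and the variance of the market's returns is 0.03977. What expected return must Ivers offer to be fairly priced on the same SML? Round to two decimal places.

12.86%

MRP = (17.77% − 4.73%) / (1.81 − 0.33) = 8.8108%
R_f = 4.73% − 0.33 × 8.8108% = 1.8224%
β_Ivers = Cov / Var(R_m) = 0.04983 / 0.03977 = 1.2530
E(R_Ivers) = R_f + β × MRP = 1.8224% + 1.2530 × 8.8108% = 12.86%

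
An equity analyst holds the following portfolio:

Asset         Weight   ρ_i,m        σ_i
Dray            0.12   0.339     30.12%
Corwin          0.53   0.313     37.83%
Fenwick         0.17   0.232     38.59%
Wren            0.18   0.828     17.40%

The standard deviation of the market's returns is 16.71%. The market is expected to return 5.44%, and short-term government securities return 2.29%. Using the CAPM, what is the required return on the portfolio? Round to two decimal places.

4.48%

β_Dray = 0.339 × 30.12% / 16.71% = 0.6111
β_Corwin = 0.313 × 37.83% / 16.71% = 0.7086
β_Fenwick = 0.232 × 38.59% / 16.71% = 0.5358
β_Wren = 0.828 × 17.40% / 16.71% = 0.8622
β_P = Σ w_i β_i = 0.12×0.6111 + 0.53×0.7086 + 0.17×0.5358 + 0.18×0.8622 = 0.6952
MRP = 5.44% − 2.29% = 3.15%
E(R_P) = R_f + β_P × MRP = 2.29% + 0.6952 × 3.15% = 4.48%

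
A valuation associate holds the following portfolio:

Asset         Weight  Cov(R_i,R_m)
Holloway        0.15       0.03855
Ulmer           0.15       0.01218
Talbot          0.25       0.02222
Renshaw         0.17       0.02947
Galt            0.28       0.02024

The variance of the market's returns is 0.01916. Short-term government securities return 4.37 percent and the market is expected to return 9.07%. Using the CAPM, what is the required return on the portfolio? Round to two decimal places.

10.22%

β_Holloway = 0.03855 / 0.01916 = 2.0120
β_Ulmer = 0.01218 / 0.01916 = 0.6357
β_Talbot = 0.02222 / 0.01916 = 1.1597
β_Renshaw = 0.02947 / 0.01916 = 1.5381
β_Galt = 0.02024 / 0.01916 = 1.0564
β_P = Σ w_i β_i = 0.15×2.0120 + 0.15×0.6357 + 0.25×1.1597 + 0.17×1.5381 + 0.28×1.0564 = 1.2443
MRP = 9.07% − 4.37% = 4.70%
E(R_P) = R_f + β_P × MRP = 4.37% + 1.2443 × 4.70% = 10.22%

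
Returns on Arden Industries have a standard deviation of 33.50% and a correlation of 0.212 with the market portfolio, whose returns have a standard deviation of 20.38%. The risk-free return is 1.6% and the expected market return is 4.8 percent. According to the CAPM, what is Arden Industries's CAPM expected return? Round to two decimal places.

2.72%

β = ρ × σ_i / σ_m = 0.212 × 33.50% / 20.38% = 0.3485
MRP = 4.8% − 1.6% = 3.20%
E(R) = 1.6% + 0.3485 × 3.2% = 2.72%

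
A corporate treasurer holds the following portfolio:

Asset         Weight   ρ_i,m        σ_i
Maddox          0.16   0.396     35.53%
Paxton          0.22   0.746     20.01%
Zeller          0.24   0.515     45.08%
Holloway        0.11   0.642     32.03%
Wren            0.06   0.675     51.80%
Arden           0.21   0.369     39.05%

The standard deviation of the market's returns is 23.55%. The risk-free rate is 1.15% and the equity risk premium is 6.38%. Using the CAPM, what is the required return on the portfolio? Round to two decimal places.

β_Maddox = 0.396 × 35.53% / 23.55% = 0.5974
β_Paxton = 0.746 × 20.01% / 23.55% = 0.6339
β_Zeller = 0.515 × 45.08% / 23.55% = 0.9858
β_Holloway = 0.642 × 32.03% / 23.55% = 0.8732
β_Wren = 0.675 × 51.80% / 23.55% = 1.4847
β_Arden = 0.369 × 39.05% / 23.55% = 0.6119
β_P = Σ w_i β_i = 0.16×0.5974 + 0.22×0.6339 + 0.24×0.9858 + 0.11×0.8732 + 0.06×1.4847 + 0.21×0.6119 = 0.7853
E(R_P) = R_f + β_P × MRP = 1.15% + 0.7853 × 6.38% = 6.16%

6.16%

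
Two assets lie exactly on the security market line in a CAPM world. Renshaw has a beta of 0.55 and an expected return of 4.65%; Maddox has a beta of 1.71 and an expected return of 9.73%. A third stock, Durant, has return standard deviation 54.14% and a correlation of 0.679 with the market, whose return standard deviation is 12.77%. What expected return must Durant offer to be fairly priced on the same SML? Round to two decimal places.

14.85%

MRP = (9.73% − 4.65%) / (1.71 − 0.55) = 4.3793%
R_f = 4.65% − 0.55 × 4.3793% = 2.2414%
β_Durant = ρ·σ_i/σ_m = 0.679 × 54.14 / 12.77 = 2.8787
E(R_Durant) = R_f + β × MRP = 2.2414% + 2.8787 × 4.3793% = 14.85%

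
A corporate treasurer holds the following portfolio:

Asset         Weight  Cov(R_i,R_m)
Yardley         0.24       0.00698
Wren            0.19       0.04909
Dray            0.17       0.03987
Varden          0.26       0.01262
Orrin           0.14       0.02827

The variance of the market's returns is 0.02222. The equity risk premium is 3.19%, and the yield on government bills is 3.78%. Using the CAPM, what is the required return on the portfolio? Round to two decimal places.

β_Yardley = 0.00698 / 0.02222 = 0.3141
β_Wren = 0.04909 / 0.02222 = 2.2093
β_Dray = 0.03987 / 0.02222 = 1.7943
β_Varden = 0.01262 / 0.02222 = 0.5680
β_Orrin = 0.02827 / 0.02222 = 1.2723
β_P = Σ w_i β_i = 0.24×0.3141 + 0.19×2.2093 + 0.17×1.7943 + 0.26×0.5680 + 0.14×1.2723 = 1.1260
E(R_P) = R_f + β_P × MRP = 3.78% + 1.1260 × 3.19% = 7.37%

7.37%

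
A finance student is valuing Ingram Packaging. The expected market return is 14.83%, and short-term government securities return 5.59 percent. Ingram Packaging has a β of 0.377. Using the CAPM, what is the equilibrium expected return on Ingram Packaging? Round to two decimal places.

9.07%

Market risk premium = E(R_m) − R_f = 14.83% − 5.59% = 9.24%
E(R) = R_f + β × MRP = 5.59% + 0.377 × 9.24% = 9.07%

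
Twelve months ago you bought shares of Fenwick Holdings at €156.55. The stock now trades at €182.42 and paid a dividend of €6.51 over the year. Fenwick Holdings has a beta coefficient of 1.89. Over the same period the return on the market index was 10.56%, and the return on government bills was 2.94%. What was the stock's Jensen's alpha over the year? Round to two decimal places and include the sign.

Realised HPR = (P1 + D1 − P0) / P0 = (182.42 + 6.51 − 156.55) / 156.55 = 32.38 / 156.55 = 20.6835%
MRP = 10.56% − 2.94% = 7.62%
CAPM required = R_f + β·MRP = 2.94% + 1.89 × 7.62% = 17.3418%
α = realised − required = 20.6835% − 17.3418% = +3.34%

+3.34%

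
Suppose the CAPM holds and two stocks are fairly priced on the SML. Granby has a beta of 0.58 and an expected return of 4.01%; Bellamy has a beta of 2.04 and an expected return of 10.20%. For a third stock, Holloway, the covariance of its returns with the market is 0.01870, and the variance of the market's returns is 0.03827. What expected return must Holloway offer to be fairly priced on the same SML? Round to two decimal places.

3.62%

MRP = (10.20% − 4.01%) / (2.04 − 0.58) = 4.2397%
R_f = 4.01% − 0.58 × 4.2397% = 1.5510%
β_Holloway = Cov / Var(R_m) = 0.01870 / 0.03827 = 0.4886
E(R_Holloway) = R_f + β × MRP = 1.5510% + 0.4886 × 4.2397% = 3.62%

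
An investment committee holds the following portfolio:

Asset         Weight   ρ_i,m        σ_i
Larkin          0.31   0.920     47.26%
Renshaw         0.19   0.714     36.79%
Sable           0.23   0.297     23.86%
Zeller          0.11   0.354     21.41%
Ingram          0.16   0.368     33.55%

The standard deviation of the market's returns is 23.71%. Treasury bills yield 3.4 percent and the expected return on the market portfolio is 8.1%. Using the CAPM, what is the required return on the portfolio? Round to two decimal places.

7.94%

β_Larkin = 0.920 × 47.26% / 23.71% = 1.8338
β_Renshaw = 0.714 × 36.79% / 23.71% = 1.1079
β_Sable = 0.297 × 23.86% / 23.71% = 0.2989
β_Zeller = 0.354 × 21.41% / 23.71% = 0.3197
β_Ingram = 0.368 × 33.55% / 23.71% = 0.5207
β_P = Σ w_i β_i = 0.31×1.8338 + 0.19×1.1079 + 0.23×0.2989 + 0.11×0.3197 + 0.16×0.5207 = 0.9662
MRP = 8.1% − 3.4% = 4.70%
E(R_P) = R_f + β_P × MRP = 3.4% + 0.9662 × 4.7% = 7.94%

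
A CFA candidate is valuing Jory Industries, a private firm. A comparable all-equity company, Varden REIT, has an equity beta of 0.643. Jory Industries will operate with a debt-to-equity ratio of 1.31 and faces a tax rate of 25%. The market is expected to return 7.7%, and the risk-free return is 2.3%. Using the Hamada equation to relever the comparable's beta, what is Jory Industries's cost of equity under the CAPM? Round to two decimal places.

β_L = β_U × [1 + (1 − t)(D/E)] = 0.643 × [1 + (1 − 0.25) × 1.31]
    = 0.643 × [1 + 0.75 × 1.31] = 0.643 × 1.9825 = 1.2747
MRP = 7.7% − 2.3% = 5.40%
E(R) = R_f + β_L × MRP = 2.3% + 1.2747 × 5.4% = 9.18%

9.18%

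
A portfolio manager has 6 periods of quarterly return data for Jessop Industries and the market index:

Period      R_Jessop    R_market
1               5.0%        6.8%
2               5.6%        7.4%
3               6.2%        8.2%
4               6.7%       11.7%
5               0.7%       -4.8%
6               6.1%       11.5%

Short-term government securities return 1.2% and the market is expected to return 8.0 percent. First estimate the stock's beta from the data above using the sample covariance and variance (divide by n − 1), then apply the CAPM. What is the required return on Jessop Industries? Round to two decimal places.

Mean R_i = (5.0 + 5.6 + 6.2 + 6.7 + 0.7 + 6.1) / 6 = 5.0500%
Mean R_m = (6.8 + 7.4 + 8.2 + 11.7 − 4.8 + 11.5) / 6 = 6.8000%
Σ(R_i − R̄_i)(R_m − R̄_m) = 65.4200  ⇒  Cov = 65.4200 / 5 = 13.0840
Σ(R_m − R̄_m)² = 182.9800  ⇒  Var(R_m) = 182.9800 / 5 = 36.5960
β = Cov / Var(R_m) = 13.0840 / 36.5960 = 0.3575
MRP = 8.0% − 1.2% = 6.80%
E(R) = R_f + β × MRP = 1.2% + 0.3575 × 6.8% = 3.63%

3.63%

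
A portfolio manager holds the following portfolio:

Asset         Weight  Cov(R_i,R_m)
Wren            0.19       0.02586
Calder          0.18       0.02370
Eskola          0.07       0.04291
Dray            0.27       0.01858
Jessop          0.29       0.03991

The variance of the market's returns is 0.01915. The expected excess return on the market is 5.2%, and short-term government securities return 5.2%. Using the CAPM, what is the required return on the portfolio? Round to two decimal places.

13.01%

β_Wren = 0.02586 / 0.01915 = 1.3504
β_Calder = 0.02370 / 0.01915 = 1.2376
β_Eskola = 0.04291 / 0.01915 = 2.2407
β_Dray = 0.01858 / 0.01915 = 0.9702
β_Jessop = 0.03991 / 0.01915 = 2.0841
β_P = Σ w_i β_i = 0.19×1.3504 + 0.18×1.2376 + 0.07×2.2407 + 0.27×0.9702 + 0.29×2.0841 = 1.5025
E(R_P) = R_f + β_P × MRP = 5.2% + 1.5025 × 5.2% = 13.01%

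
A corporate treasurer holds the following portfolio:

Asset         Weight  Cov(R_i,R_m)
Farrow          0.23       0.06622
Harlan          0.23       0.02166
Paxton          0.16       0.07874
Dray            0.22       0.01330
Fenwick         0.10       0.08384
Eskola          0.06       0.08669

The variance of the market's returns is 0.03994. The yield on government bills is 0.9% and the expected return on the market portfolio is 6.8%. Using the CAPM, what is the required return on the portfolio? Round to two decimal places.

8.19%

β_Farrow = 0.06622 / 0.03994 = 1.6580
β_Harlan = 0.02166 / 0.03994 = 0.5423
β_Paxton = 0.07874 / 0.03994 = 1.9715
β_Dray = 0.01330 / 0.03994 = 0.3330
β_Fenwick = 0.08384 / 0.03994 = 2.0991
β_Eskola = 0.08669 / 0.03994 = 2.1705
β_P = Σ w_i β_i = 0.23×1.6580 + 0.23×0.5423 + 0.16×1.9715 + 0.22×0.3330 + 0.10×2.0991 + 0.06×2.1705 = 1.2349
MRP = 6.8% − 0.9% = 5.90%
E(R_P) = R_f + β_P × MRP = 0.9% + 1.2349 × 5.9% = 8.19%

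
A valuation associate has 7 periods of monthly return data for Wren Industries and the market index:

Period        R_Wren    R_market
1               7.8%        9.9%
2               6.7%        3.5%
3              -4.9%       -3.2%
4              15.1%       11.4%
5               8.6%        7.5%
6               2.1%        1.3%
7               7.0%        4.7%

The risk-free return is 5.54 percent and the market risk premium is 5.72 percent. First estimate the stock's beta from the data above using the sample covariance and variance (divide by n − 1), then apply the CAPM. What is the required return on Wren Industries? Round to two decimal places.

Mean R_i = (7.8 + 6.7 − 4.9 + 15.1 + 8.6 + 2.1 + 7.0) / 7 = 6.0571%
Mean R_m = (9.9 + 3.5 − 3.2 + 11.4 + 7.5 + 1.3 + 4.7) / 7 = 5.0143%
Σ(R_i − R̄_i)(R_m − R̄_m) = 176.0143  ⇒  Cov = 176.0143 / 6 = 29.3357
Σ(R_m − R̄_m)² = 154.4886  ⇒  Var(R_m) = 154.4886 / 6 = 25.7481
β = Cov / Var(R_m) = 29.3357 / 25.7481 = 1.1393
E(R) = R_f + β × MRP = 5.54% + 1.1393 × 5.72% = 12.06%

12.06%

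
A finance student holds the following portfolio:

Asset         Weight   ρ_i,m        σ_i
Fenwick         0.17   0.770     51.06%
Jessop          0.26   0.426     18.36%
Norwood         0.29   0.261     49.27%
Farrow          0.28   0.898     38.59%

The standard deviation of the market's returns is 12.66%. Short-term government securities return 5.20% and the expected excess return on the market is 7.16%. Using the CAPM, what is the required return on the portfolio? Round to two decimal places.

β_Fenwick = 0.770 × 51.06% / 12.66% = 3.1055
β_Jessop = 0.426 × 18.36% / 12.66% = 0.6178
β_Norwood = 0.261 × 49.27% / 12.66% = 1.0158
β_Farrow = 0.898 × 38.59% / 12.66% = 2.7373
β_P = Σ w_i β_i = 0.17×3.1055 + 0.26×0.6178 + 0.29×1.0158 + 0.28×2.7373 = 1.7496
E(R_P) = R_f + β_P × MRP = 5.20% + 1.7496 × 7.16% = 17.73%

17.73%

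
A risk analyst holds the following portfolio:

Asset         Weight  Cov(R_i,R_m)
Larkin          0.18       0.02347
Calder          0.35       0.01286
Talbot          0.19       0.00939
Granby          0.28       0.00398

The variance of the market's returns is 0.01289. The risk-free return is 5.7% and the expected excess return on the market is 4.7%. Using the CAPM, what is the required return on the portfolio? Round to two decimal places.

9.94%

β_Larkin = 0.02347 / 0.01289 = 1.8208
β_Calder = 0.01286 / 0.01289 = 0.9977
β_Talbot = 0.00939 / 0.01289 = 0.7285
β_Granby = 0.00398 / 0.01289 = 0.3088
β_P = Σ w_i β_i = 0.18×1.8208 + 0.35×0.9977 + 0.19×0.7285 + 0.28×0.3088 = 0.9018
E(R_P) = R_f + β_P × MRP = 5.7% + 0.9018 × 4.7% = 9.94%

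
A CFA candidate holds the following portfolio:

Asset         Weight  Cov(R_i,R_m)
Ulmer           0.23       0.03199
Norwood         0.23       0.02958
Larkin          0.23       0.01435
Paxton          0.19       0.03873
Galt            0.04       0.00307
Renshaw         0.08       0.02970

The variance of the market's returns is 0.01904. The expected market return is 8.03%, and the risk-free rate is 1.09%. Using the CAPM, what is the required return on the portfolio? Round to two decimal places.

11.05%

β_Ulmer = 0.03199 / 0.01904 = 1.6801
β_Norwood = 0.02958 / 0.01904 = 1.5536
β_Larkin = 0.01435 / 0.01904 = 0.7537
β_Paxton = 0.03873 / 0.01904 = 2.0341
β_Galt = 0.00307 / 0.01904 = 0.1612
β_Renshaw = 0.02970 / 0.01904 = 1.5599
β_P = Σ w_i β_i = 0.23×1.6801 + 0.23×1.5536 + 0.23×0.7537 + 0.19×2.0341 + 0.04×0.1612 + 0.08×1.5599 = 1.4348
MRP = 8.03% − 1.09% = 6.94%
E(R_P) = R_f + β_P × MRP = 1.09% + 1.4348 × 6.94% = 11.05%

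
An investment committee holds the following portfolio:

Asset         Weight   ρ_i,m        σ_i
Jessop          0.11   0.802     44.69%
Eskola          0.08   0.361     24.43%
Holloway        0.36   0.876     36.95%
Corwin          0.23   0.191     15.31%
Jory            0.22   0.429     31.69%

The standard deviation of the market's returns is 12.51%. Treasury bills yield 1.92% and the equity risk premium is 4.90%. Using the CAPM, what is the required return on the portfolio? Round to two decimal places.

9.74%

β_Jessop = 0.802 × 44.69% / 12.51% = 2.8650
β_Eskola = 0.361 × 24.43% / 12.51% = 0.7050
β_Holloway = 0.876 × 36.95% / 12.51% = 2.5874
β_Corwin = 0.191 × 15.31% / 12.51% = 0.2337
β_Jory = 0.429 × 31.69% / 12.51% = 1.0867
β_P = Σ w_i β_i = 0.11×2.8650 + 0.08×0.7050 + 0.36×2.5874 + 0.23×0.2337 + 0.22×1.0867 = 1.5958
E(R_P) = R_f + β_P × MRP = 1.92% + 1.5958 × 4.90% = 9.74%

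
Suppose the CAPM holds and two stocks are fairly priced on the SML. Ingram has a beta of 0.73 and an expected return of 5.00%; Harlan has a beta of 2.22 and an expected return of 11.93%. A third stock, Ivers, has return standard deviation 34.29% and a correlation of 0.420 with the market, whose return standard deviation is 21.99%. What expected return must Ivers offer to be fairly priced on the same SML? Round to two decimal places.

4.65%

MRP = (11.93% − 5.00%) / (2.22 − 0.73) = 4.6510%
R_f = 5.00% − 0.73 × 4.6510% = 1.6048%
β_Ivers = ρ·σ_i/σ_m = 0.420 × 34.29 / 21.99 = 0.6549
E(R_Ivers) = R_f + β × MRP = 1.6048% + 0.6549 × 4.6510% = 4.65%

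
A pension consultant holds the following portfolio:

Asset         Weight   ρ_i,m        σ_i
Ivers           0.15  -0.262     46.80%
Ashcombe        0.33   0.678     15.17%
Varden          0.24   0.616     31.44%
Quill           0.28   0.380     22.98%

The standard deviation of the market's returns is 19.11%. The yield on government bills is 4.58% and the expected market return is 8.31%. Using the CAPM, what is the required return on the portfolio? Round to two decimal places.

6.27%

β_Ivers = -0.262 × 46.80% / 19.11% = -0.6416
β_Ashcombe = 0.678 × 15.17% / 19.11% = 0.5382
β_Varden = 0.616 × 31.44% / 19.11% = 1.0135
β_Quill = 0.380 × 22.98% / 19.11% = 0.4570
β_P = Σ w_i β_i = 0.15×-0.6416 + 0.33×0.5382 + 0.24×1.0135 + 0.28×0.4570 = 0.4526
MRP = 8.31% − 4.58% = 3.73%
E(R_P) = R_f + β_P × MRP = 4.58% + 0.4526 × 3.73% = 6.27%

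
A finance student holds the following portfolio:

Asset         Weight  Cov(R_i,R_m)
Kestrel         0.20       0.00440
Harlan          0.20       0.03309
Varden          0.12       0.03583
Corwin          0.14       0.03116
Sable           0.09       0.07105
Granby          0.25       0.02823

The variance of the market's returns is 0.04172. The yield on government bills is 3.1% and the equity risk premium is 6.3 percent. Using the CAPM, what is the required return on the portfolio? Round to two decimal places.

7.57%

β_Kestrel = 0.00440 / 0.04172 = 0.1055
β_Harlan = 0.03309 / 0.04172 = 0.7931
β_Varden = 0.03583 / 0.04172 = 0.8588
β_Corwin = 0.03116 / 0.04172 = 0.7469
β_Sable = 0.07105 / 0.04172 = 1.7030
β_Granby = 0.02823 / 0.04172 = 0.6767
β_P = Σ w_i β_i = 0.20×0.1055 + 0.20×0.7931 + 0.12×0.8588 + 0.14×0.7469 + 0.09×1.7030 + 0.25×0.6767 = 0.7098
E(R_P) = R_f + β_P × MRP = 3.1% + 0.7098 × 6.3% = 7.57%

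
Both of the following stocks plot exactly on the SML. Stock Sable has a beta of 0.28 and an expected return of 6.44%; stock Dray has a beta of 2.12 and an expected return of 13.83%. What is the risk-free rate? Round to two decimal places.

Both satisfy E(R) = R_f + β·MRP, so the slope of the SML is
MRP = (13.83% − 6.44%) / (2.12 − 0.28) = 7.39% / 1.84 = 4.0163%
R_f = E(R_Sable) − β_Sable·MRP = 6.44% − 0.28 × 4.0163% = 5.3154%

5.32%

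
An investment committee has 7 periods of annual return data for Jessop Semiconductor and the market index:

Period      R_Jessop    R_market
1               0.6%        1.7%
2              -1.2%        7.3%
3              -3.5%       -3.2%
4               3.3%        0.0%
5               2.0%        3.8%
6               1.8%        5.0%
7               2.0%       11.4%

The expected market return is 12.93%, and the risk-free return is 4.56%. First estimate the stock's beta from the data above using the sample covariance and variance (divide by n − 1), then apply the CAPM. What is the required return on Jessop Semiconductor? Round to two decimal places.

6.02%

Mean R_i = (0.6 − 1.2 − 3.5 + 3.3 + 2.0 + 1.8 + 2.0) / 7 = 0.7143%
Mean R_m = (1.7 + 7.3 − 3.2 + 0.0 + 3.8 + 5.0 + 11.4) / 7 = 3.7143%
Σ(R_i − R̄_i)(R_m − R̄_m) = 24.2886  ⇒  Cov = 24.2886 / 6 = 4.0481
Σ(R_m − R̄_m)² = 139.2486  ⇒  Var(R_m) = 139.2486 / 6 = 23.2081
β = Cov / Var(R_m) = 4.0481 / 23.2081 = 0.1744
MRP = 12.93% − 4.56% = 8.37%
E(R) = R_f + β × MRP = 4.56% + 0.1744 × 8.37% = 6.02%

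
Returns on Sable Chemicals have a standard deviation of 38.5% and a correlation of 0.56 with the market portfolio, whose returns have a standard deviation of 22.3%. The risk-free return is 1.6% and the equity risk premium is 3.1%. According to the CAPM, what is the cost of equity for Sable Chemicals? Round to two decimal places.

4.60%

β = ρ × σ_i / σ_m = 0.56 × 38.5% / 22.3% = 0.9668
E(R) = 1.6% + 0.9668 × 3.1% = 4.60%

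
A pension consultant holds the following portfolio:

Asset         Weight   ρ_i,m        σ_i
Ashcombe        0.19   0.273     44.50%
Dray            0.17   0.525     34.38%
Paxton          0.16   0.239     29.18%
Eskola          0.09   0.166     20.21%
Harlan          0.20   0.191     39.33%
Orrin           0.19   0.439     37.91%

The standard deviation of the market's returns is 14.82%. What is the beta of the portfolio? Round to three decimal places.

β_Ashcombe = 0.273 × 44.50% / 14.82% = 0.8197
β_Dray = 0.525 × 34.38% / 14.82% = 1.2179
β_Paxton = 0.239 × 29.18% / 14.82% = 0.4706
β_Eskola = 0.166 × 20.21% / 14.82% = 0.2264
β_Harlan = 0.191 × 39.33% / 14.82% = 0.5069
β_Orrin = 0.439 × 37.91% / 14.82% = 1.1230
β_P = Σ w_i β_i = 0.19×0.8197 + 0.17×1.2179 + 0.16×0.4706 + 0.09×0.2264 + 0.20×0.5069 + 0.19×1.1230 = 0.7732

0.773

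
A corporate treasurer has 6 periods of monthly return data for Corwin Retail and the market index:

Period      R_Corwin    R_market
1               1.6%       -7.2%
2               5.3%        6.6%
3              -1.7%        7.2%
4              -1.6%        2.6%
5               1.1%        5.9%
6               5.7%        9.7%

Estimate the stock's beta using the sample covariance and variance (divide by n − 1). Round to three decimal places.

0.143

Mean R_i = (1.6 + 5.3 − 1.7 − 1.6 + 1.1 + 5.7) / 6 = 1.7333%
Mean R_m = (-7.2 + 6.6 + 7.2 + 2.6 + 5.9 + 9.7) / 6 = 4.1333%
Σ(R_i − R̄_i)(R_m − R̄_m) = 25.8533  ⇒  Cov = 25.8533 / 5 = 5.1707
Σ(R_m − R̄_m)² = 180.3933  ⇒  Var(R_m) = 180.3933 / 5 = 36.0787
β = Cov / Var(R_m) = 5.1707 / 36.0787 = 0.1433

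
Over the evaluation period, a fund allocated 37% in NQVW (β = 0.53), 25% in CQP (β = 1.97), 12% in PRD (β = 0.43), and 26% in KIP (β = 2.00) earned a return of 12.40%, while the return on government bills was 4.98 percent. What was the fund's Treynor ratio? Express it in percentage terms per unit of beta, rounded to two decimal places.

β_P = 0.37×0.53 + 0.25×1.97 + 0.12×0.43 + 0.26×2.00 = 1.2602
Treynor = (R_P − R_f) / β_P = (12.40% − 4.98%) / 1.2602 = 7.42% / 1.2602 = 5.89%

5.89%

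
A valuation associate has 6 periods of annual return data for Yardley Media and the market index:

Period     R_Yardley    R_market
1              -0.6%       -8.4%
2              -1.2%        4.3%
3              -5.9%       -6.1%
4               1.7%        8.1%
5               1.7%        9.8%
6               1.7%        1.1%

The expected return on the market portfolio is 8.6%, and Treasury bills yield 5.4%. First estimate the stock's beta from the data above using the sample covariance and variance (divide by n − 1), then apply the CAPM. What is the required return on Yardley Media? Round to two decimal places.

6.23%

Mean R_i = (-0.6 − 1.2 − 5.9 + 1.7 + 1.7 + 1.7) / 6 = -0.4333%
Mean R_m = (-8.4 + 4.3 − 6.1 + 8.1 + 9.8 + 1.1) / 6 = 1.4667%
Σ(R_i − R̄_i)(R_m − R̄_m) = 71.9833  ⇒  Cov = 71.9833 / 5 = 14.3967
Σ(R_m − R̄_m)² = 276.2133  ⇒  Var(R_m) = 276.2133 / 5 = 55.2427
β = Cov / Var(R_m) = 14.3967 / 55.2427 = 0.2606
MRP = 8.6% − 5.4% = 3.20%
E(R) = R_f + β × MRP = 5.4% + 0.2606 × 3.2% = 6.23%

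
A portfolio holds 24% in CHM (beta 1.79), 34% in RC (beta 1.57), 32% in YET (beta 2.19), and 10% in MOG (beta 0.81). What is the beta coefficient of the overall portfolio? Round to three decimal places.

1.745

β_P = Σ w_i β_i = 0.24×1.79 + 0.34×1.57 + 0.32×2.19 + 0.10×0.81 = 1.7452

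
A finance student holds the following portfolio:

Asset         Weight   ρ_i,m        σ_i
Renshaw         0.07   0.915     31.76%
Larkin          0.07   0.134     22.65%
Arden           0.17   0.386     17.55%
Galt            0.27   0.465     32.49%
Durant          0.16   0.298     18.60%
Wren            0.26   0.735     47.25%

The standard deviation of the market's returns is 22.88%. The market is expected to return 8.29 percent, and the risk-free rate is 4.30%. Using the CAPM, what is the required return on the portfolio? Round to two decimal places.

β_Renshaw = 0.915 × 31.76% / 22.88% = 1.2701
β_Larkin = 0.134 × 22.65% / 22.88% = 0.1327
β_Arden = 0.386 × 17.55% / 22.88% = 0.2961
β_Galt = 0.465 × 32.49% / 22.88% = 0.6603
β_Durant = 0.298 × 18.60% / 22.88% = 0.2423
β_Wren = 0.735 × 47.25% / 22.88% = 1.5179
β_P = Σ w_i β_i = 0.07×1.2701 + 0.07×0.1327 + 0.17×0.2961 + 0.27×0.6603 + 0.16×0.2423 + 0.26×1.5179 = 0.7602
MRP = 8.29% − 4.30% = 3.99%
E(R_P) = R_f + β_P × MRP = 4.30% + 0.7602 × 3.99% = 7.33%

7.33%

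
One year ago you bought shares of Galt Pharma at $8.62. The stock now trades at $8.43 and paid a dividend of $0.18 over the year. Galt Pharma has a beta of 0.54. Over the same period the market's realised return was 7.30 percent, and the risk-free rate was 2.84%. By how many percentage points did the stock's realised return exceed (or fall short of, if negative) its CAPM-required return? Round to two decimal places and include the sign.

Realised HPR = (P1 + D1 − P0) / P0 = (8.43 + 0.18 − 8.62) / 8.62 = -0.01 / 8.62 = -0.1160%
MRP = 7.30% − 2.84% = 4.46%
CAPM required = R_f + β·MRP = 2.84% + 0.54 × 4.46% = 5.2484%
α = realised − required = -0.1160% − 5.2484% = -5.36%

-5.36%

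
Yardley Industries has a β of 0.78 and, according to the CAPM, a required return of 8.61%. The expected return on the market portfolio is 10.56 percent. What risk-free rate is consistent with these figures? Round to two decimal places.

1.70%

E(R) = R_f + β(E(R_m) − R_f) = R_f(1 − β) + β·E(R_m)
8.61% = R_f × (1 − 0.78) + 0.78 × 10.56%
8.61% = R_f × 0.22 + 8.2368%
R_f = (8.61% − 8.2368%) / 0.22 = 1.70%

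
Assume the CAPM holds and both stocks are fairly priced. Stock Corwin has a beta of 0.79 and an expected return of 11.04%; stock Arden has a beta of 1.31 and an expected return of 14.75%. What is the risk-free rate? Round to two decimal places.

Both satisfy E(R) = R_f + β·MRP, so the slope of the SML is
MRP = (14.75% − 11.04%) / (1.31 − 0.79) = 3.71% / 0.52 = 7.1346%
R_f = E(R_Corwin) − β_Corwin·MRP = 11.04% − 0.79 × 7.1346% = 5.4037%

5.40%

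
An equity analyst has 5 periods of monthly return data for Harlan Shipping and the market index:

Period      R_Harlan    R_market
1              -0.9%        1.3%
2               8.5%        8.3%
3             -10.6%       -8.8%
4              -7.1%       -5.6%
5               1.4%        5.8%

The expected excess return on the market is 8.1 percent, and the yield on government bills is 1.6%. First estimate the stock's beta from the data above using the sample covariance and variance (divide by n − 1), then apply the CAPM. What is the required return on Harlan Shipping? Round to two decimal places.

9.68%

Mean R_i = (-0.9 + 8.5 − 10.6 − 7.1 + 1.4) / 5 = -1.7400%
Mean R_m = (1.3 + 8.3 − 8.8 − 5.6 + 5.8) / 5 = 0.2000%
Σ(R_i − R̄_i)(R_m − R̄_m) = 212.2800  ⇒  Cov = 212.2800 / 4 = 53.0700
Σ(R_m − R̄_m)² = 212.8200  ⇒  Var(R_m) = 212.8200 / 4 = 53.2050
β = Cov / Var(R_m) = 53.0700 / 53.2050 = 0.9975
E(R) = R_f + β × MRP = 1.6% + 0.9975 × 8.1% = 9.68%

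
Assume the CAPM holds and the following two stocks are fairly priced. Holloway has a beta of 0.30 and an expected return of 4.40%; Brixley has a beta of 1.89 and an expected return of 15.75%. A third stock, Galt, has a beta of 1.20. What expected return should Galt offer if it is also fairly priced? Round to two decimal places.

10.82%

MRP (SML slope) = (15.75% − 4.40%) / (1.89 − 0.30) = 11.35% / 1.59 = 7.1384%
R_f (intercept) = 4.40% − 0.30 × 7.1384% = 2.2585%
E(R_Galt) = R_f + β × MRP = 2.2585% + 1.20 × 7.1384% = 10.82%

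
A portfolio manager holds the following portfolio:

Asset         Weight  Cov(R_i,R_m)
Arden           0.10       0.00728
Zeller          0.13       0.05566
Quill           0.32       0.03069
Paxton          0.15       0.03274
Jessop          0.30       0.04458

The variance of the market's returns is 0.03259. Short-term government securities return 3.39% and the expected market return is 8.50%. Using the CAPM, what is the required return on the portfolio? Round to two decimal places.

β_Arden = 0.00728 / 0.03259 = 0.2234
β_Zeller = 0.05566 / 0.03259 = 1.7079
β_Quill = 0.03069 / 0.03259 = 0.9417
β_Paxton = 0.03274 / 0.03259 = 1.0046
β_Jessop = 0.04458 / 0.03259 = 1.3679
β_P = Σ w_i β_i = 0.10×0.2234 + 0.13×1.7079 + 0.32×0.9417 + 0.15×1.0046 + 0.30×1.3679 = 1.1068
MRP = 8.50% − 3.39% = 5.11%
E(R_P) = R_f + β_P × MRP = 3.39% + 1.1068 × 5.11% = 9.05%

9.05%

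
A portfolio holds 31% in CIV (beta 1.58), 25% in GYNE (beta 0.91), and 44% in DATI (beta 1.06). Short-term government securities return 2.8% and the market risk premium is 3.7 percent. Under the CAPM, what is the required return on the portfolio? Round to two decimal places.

β_P = Σ w_i β_i = 0.31×1.58 + 0.25×0.91 + 0.44×1.06 = 1.1837
E(R_P) = R_f + β_P × MRP = 2.8% + 1.1837 × 3.7% = 7.18%

7.18%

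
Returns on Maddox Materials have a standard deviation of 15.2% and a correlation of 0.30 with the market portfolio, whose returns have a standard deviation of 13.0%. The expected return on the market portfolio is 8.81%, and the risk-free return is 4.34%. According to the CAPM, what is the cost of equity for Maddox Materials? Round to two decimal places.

β = ρ × σ_i / σ_m = 0.30 × 15.2% / 13.0% = 0.3508
MRP = 8.81% − 4.34% = 4.47%
E(R) = 4.34% + 0.3508 × 4.47% = 5.91%

5.91%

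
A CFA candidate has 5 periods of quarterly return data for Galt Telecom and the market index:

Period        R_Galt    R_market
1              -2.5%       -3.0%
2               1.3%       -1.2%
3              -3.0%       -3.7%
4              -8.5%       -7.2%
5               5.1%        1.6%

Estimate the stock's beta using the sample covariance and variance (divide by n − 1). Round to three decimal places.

1.566

Mean R_i = (-2.5 + 1.3 − 3.0 − 8.5 + 5.1) / 5 = -1.5200%
Mean R_m = (-3.0 − 1.2 − 3.7 − 7.2 + 1.6) / 5 = -2.7000%
Σ(R_i − R̄_i)(R_m − R̄_m) = 65.8800  ⇒  Cov = 65.8800 / 4 = 16.4700
Σ(R_m − R̄_m)² = 42.0800  ⇒  Var(R_m) = 42.0800 / 4 = 10.5200
β = Cov / Var(R_m) = 16.4700 / 10.5200 = 1.5656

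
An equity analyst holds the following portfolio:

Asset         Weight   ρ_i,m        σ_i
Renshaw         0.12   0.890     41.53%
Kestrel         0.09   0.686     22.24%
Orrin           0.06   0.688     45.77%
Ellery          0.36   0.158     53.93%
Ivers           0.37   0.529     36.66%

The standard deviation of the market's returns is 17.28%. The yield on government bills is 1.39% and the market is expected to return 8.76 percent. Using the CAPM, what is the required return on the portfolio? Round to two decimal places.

β_Renshaw = 0.890 × 41.53% / 17.28% = 2.1390
β_Kestrel = 0.686 × 22.24% / 17.28% = 0.8829
β_Orrin = 0.688 × 45.77% / 17.28% = 1.8223
β_Ellery = 0.158 × 53.93% / 17.28% = 0.4931
β_Ivers = 0.529 × 36.66% / 17.28% = 1.1223
β_P = Σ w_i β_i = 0.12×2.1390 + 0.09×0.8829 + 0.06×1.8223 + 0.36×0.4931 + 0.37×1.1223 = 1.0382
MRP = 8.76% − 1.39% = 7.37%
E(R_P) = R_f + β_P × MRP = 1.39% + 1.0382 × 7.37% = 9.04%

9.04%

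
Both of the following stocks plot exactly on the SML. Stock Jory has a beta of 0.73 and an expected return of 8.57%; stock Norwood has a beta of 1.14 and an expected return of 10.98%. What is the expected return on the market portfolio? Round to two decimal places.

10.16%

Both satisfy E(R) = R_f + β·MRP, so the slope of the SML is
MRP = (10.98% − 8.57%) / (1.14 − 0.73) = 2.41% / 0.41 = 5.8780%
R_f = E(R_Jory) − β_Jory·MRP = 8.57% − 0.73 × 5.8780% = 4.2791%
E(R_m) = R_f + MRP = 4.2791% + 5.8780% = 10.16%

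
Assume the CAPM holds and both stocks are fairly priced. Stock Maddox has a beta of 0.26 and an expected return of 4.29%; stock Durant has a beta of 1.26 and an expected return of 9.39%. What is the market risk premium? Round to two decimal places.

5.10%

Both satisfy E(R) = R_f + β·MRP, so the slope of the SML is
MRP = (9.39% − 4.29%) / (1.26 − 0.26) = 5.10% / 1.00 = 5.1000%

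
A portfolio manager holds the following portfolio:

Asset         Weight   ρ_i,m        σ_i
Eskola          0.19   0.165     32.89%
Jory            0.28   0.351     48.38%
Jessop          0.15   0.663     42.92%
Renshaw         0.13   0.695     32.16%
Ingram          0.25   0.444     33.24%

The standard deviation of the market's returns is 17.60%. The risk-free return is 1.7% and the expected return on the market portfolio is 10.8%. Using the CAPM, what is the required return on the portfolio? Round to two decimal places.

β_Eskola = 0.165 × 32.89% / 17.60% = 0.3083
β_Jory = 0.351 × 48.38% / 17.60% = 0.9649
β_Jessop = 0.663 × 42.92% / 17.60% = 1.6168
β_Renshaw = 0.695 × 32.16% / 17.60% = 1.2700
β_Ingram = 0.444 × 33.24% / 17.60% = 0.8386
β_P = Σ w_i β_i = 0.19×0.3083 + 0.28×0.9649 + 0.15×1.6168 + 0.13×1.2700 + 0.25×0.8386 = 0.9460
MRP = 10.8% − 1.7% = 9.10%
E(R_P) = R_f + β_P × MRP = 1.7% + 0.9460 × 9.1% = 10.31%

10.31%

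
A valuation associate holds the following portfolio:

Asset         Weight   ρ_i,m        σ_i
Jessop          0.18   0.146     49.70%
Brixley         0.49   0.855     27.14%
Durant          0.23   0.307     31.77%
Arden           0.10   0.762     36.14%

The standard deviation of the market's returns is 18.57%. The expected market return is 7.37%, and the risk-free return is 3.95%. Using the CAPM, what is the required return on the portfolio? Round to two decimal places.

β_Jessop = 0.146 × 49.70% / 18.57% = 0.3907
β_Brixley = 0.855 × 27.14% / 18.57% = 1.2496
β_Durant = 0.307 × 31.77% / 18.57% = 0.5252
β_Arden = 0.762 × 36.14% / 18.57% = 1.4830
β_P = Σ w_i β_i = 0.18×0.3907 + 0.49×1.2496 + 0.23×0.5252 + 0.10×1.4830 = 0.9517
MRP = 7.37% − 3.95% = 3.42%
E(R_P) = R_f + β_P × MRP = 3.95% + 0.9517 × 3.42% = 7.20%

7.20%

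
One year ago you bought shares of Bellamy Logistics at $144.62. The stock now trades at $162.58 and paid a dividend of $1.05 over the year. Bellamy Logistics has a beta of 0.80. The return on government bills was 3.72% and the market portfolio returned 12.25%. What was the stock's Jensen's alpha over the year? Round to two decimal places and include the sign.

Realised HPR = (P1 + D1 − P0) / P0 = (162.58 + 1.05 − 144.62) / 144.62 = 19.01 / 144.62 = 13.1448%
MRP = 12.25% − 3.72% = 8.53%
CAPM required = R_f + β·MRP = 3.72% + 0.80 × 8.53% = 10.5440%
α = realised − required = 13.1448% − 10.5440% = +2.60%

+2.60%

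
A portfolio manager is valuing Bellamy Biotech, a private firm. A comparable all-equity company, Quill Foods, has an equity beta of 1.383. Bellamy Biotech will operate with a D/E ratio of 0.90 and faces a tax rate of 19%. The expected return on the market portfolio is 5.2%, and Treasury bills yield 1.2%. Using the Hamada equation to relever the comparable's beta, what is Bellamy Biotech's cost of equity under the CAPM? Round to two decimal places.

10.76%

β_L = β_U × [1 + (1 − t)(D/E)] = 1.383 × [1 + (1 − 0.19) × 0.90]
    = 1.383 × [1 + 0.81 × 0.90] = 1.383 × 1.7290 = 2.3912
MRP = 5.2% − 1.2% = 4.00%
E(R) = R_f + β_L × MRP = 1.2% + 2.3912 × 4.0% = 10.76%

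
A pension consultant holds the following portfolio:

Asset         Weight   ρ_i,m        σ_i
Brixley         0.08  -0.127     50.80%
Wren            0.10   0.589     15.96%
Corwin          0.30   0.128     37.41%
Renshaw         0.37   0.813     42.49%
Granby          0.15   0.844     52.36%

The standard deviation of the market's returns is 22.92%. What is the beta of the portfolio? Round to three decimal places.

β_Brixley = -0.127 × 50.80% / 22.92% = -0.2815
β_Wren = 0.589 × 15.96% / 22.92% = 0.4101
β_Corwin = 0.128 × 37.41% / 22.92% = 0.2089
β_Renshaw = 0.813 × 42.49% / 22.92% = 1.5072
β_Granby = 0.844 × 52.36% / 22.92% = 1.9281
β_P = Σ w_i β_i = 0.08×-0.2815 + 0.10×0.4101 + 0.30×0.2089 + 0.37×1.5072 + 0.15×1.9281 = 0.9280

0.928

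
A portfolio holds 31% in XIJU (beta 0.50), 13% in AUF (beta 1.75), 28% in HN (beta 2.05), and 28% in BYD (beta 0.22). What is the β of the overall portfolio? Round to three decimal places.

1.018

β_P = Σ w_i β_i = 0.31×0.50 + 0.13×1.75 + 0.28×2.05 + 0.28×0.22 = 1.0181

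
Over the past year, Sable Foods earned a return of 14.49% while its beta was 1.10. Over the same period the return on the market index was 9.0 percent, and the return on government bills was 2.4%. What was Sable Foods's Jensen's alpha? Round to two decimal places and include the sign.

+4.83%

Market excess return = 9.0% − 2.4% = 6.60%
CAPM benchmark = R_f + β(R_m − R_f) = 2.4% + 1.10 × 6.6% = 9.6600%
α = actual − benchmark = 14.49% − 9.6600% = +4.83%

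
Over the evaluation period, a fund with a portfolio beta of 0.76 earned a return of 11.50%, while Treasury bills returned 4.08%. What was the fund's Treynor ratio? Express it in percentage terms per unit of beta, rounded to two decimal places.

9.76%

Treynor = (R_P − R_f) / β_P = (11.50% − 4.08%) / 0.7600 = 7.42% / 0.7600 = 9.76%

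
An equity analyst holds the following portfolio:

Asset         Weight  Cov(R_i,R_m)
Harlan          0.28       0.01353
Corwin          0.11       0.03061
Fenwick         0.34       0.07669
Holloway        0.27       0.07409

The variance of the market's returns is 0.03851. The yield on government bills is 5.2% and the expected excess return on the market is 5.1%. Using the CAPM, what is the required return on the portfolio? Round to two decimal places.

β_Harlan = 0.01353 / 0.03851 = 0.3513
β_Corwin = 0.03061 / 0.03851 = 0.7949
β_Fenwick = 0.07669 / 0.03851 = 1.9914
β_Holloway = 0.07409 / 0.03851 = 1.9239
β_P = Σ w_i β_i = 0.28×0.3513 + 0.11×0.7949 + 0.34×1.9914 + 0.27×1.9239 = 1.3823
E(R_P) = R_f + β_P × MRP = 5.2% + 1.3823 × 5.1% = 12.25%

12.25%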